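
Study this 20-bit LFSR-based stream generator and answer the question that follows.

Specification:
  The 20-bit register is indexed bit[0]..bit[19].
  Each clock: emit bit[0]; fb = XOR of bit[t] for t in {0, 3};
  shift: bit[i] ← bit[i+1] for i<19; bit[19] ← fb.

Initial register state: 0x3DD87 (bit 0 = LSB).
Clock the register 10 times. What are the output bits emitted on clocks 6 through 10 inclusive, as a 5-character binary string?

00110

reg_0 = 0x3DD87
clock 1: out=1, reg = 0x9EEC3
clock 2: out=1, reg = 0xCF761
clock 3: out=1, reg = 0xE7BB0
clock 4: out=0, reg = 0x73DD8
clock 5: out=0, reg = 0xB9EEC
clock 6: out=0, reg = 0xDCF76
clock 7: out=0, reg = 0x6E7BB
clock 8: out=1, reg = 0x373DD
clock 9: out=1, reg = 0x1B9EE
clock 10: out=0, reg = 0x8DCF7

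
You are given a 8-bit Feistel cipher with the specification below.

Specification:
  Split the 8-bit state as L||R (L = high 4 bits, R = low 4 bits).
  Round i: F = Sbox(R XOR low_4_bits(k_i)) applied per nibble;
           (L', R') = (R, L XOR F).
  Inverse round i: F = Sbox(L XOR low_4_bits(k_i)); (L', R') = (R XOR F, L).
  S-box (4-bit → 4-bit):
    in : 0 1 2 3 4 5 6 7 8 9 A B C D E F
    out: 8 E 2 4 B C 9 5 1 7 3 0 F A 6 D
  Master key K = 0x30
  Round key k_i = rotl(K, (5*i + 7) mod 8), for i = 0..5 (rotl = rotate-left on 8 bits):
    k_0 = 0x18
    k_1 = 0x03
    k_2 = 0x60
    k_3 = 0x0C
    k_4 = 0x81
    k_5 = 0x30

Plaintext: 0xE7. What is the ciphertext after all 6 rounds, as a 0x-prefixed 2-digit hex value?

0x13

s_0 = plaintext = 0xE7
s_1 = Round(s_0, k_0) = 0x73
s_2 = Round(s_1, k_1) = 0x3F
s_3 = Round(s_2, k_2) = 0xFE
s_4 = Round(s_3, k_3) = 0xED
s_5 = Round(s_4, k_4) = 0xD1
s_6 = Round(s_5, k_5) = 0x13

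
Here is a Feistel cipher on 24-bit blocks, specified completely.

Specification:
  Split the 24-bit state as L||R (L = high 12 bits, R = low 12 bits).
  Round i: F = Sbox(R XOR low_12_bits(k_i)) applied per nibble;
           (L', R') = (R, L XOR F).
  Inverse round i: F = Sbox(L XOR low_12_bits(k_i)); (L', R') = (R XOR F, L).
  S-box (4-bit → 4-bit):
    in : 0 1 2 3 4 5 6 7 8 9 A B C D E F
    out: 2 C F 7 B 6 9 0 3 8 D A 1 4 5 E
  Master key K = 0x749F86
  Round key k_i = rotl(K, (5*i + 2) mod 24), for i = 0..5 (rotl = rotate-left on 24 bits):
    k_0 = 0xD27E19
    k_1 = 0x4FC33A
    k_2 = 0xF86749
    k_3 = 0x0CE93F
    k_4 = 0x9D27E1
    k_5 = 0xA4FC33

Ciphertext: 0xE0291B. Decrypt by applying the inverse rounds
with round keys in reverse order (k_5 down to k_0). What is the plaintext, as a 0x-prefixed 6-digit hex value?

s_0 = ciphertext = 0xE0291B
s_1 = InvRound(s_0, k_5) = 0x667E02
s_2 = InvRound(s_1, k_4) = 0x23B667
s_3 = InvRound(s_2, k_3) = 0xC4C23B
s_4 = InvRound(s_3, k_2) = 0x81DC4C
s_5 = InvRound(s_4, k_1) = 0x6BC81D
s_6 = InvRound(s_5, k_0) = 0xBCB6BC

0xBCB6BC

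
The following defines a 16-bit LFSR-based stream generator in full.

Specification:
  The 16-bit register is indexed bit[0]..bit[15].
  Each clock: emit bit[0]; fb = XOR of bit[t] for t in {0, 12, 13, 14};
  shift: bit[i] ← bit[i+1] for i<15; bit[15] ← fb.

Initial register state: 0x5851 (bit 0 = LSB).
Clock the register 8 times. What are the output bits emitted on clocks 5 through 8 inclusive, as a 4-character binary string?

1010

reg_0 = 0x5851
clock 1: out=1, reg = 0xAC28
clock 2: out=0, reg = 0xD614
clock 3: out=0, reg = 0x6B0A
clock 4: out=0, reg = 0x3585
clock 5: out=1, reg = 0x9AC2
clock 6: out=0, reg = 0xCD61
clock 7: out=1, reg = 0x66B0
clock 8: out=0, reg = 0x3358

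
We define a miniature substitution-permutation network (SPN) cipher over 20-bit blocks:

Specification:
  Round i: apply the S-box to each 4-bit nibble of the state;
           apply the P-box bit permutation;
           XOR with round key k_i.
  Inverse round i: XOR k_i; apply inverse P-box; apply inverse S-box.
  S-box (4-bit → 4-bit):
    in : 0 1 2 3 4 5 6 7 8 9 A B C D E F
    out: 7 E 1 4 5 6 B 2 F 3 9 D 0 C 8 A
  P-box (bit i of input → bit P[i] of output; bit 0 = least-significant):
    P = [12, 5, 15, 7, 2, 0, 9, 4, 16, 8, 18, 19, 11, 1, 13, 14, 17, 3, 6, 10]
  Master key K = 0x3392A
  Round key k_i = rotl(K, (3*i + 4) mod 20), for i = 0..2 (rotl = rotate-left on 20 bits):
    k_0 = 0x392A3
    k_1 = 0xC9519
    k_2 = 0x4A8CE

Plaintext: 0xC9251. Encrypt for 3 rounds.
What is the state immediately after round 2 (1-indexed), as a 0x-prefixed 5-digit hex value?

s_0 = plaintext = 0xC9251
s_1 = Round(s_0, k_0) = 0x21800
s_2 = Round(s_1, k_1) = 0x3663E
s_3 = Round(s_2, k_2) = 0xDE30C

0x3663E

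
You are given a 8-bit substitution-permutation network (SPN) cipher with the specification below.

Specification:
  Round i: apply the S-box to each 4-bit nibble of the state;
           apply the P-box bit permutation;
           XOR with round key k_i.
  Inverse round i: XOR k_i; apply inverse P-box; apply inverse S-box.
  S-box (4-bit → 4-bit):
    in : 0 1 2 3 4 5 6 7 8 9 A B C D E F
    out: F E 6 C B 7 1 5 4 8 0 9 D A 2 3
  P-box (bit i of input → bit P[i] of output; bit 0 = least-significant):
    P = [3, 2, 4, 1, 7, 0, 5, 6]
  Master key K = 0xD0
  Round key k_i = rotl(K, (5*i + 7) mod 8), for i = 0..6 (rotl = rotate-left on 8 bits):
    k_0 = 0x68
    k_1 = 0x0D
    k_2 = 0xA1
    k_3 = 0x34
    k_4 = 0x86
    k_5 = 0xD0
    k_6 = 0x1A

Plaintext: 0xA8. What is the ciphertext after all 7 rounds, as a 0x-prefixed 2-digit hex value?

s_0 = plaintext = 0xA8
s_1 = Round(s_0, k_0) = 0x78
s_2 = Round(s_1, k_1) = 0xBD
s_3 = Round(s_2, k_2) = 0x67
s_4 = Round(s_3, k_3) = 0xAC
s_5 = Round(s_4, k_4) = 0x9C
s_6 = Round(s_5, k_5) = 0x8A
s_7 = Round(s_6, k_6) = 0x3A

0x3A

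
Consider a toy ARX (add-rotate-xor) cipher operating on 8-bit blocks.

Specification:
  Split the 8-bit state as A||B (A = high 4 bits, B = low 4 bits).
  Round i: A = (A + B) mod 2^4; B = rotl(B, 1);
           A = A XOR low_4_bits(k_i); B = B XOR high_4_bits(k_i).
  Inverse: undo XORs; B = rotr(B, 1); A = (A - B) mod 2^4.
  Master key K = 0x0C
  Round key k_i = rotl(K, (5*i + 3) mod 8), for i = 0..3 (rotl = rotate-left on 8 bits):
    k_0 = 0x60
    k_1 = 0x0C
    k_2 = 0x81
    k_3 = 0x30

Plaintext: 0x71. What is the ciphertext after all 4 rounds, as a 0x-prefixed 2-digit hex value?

s_0 = plaintext = 0x71
s_1 = Round(s_0, k_0) = 0x84
s_2 = Round(s_1, k_1) = 0x08
s_3 = Round(s_2, k_2) = 0x99
s_4 = Round(s_3, k_3) = 0x20

0x20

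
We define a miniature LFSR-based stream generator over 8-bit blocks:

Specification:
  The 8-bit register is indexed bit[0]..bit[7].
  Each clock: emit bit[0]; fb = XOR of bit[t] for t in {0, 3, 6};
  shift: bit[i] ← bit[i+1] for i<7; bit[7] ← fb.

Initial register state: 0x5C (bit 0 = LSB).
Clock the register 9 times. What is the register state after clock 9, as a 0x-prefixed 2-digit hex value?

0x97

reg_0 = 0x5C
clock 1: out=0, reg = 0x2E
clock 2: out=0, reg = 0x97
clock 3: out=1, reg = 0xCB
clock 4: out=1, reg = 0xE5
clock 5: out=1, reg = 0x72
clock 6: out=0, reg = 0xB9
clock 7: out=1, reg = 0x5C
clock 8: out=0, reg = 0x2E
clock 9: out=0, reg = 0x97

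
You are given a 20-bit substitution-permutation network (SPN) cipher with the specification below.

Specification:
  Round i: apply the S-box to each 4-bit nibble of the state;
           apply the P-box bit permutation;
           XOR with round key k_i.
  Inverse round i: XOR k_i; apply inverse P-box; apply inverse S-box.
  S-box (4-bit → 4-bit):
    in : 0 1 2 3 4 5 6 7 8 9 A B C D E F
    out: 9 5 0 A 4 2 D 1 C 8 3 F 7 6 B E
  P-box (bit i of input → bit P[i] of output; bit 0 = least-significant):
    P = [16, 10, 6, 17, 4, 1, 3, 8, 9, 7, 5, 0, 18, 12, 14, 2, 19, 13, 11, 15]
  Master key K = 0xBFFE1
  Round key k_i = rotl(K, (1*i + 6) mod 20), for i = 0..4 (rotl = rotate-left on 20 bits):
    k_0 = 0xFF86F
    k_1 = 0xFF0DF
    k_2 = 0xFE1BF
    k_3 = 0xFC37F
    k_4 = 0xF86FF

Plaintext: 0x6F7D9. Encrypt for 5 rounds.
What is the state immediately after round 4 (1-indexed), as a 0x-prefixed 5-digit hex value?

s_0 = plaintext = 0x6F7D9
s_1 = Round(s_0, k_0) = 0x52261
s_2 = Round(s_1, k_1) = 0xED187
s_3 = Round(s_2, k_2) = 0x61297
s_4 = Round(s_3, k_3) = 0x20A7F
s_5 = Round(s_4, k_4) = 0x9802B

0x20A7F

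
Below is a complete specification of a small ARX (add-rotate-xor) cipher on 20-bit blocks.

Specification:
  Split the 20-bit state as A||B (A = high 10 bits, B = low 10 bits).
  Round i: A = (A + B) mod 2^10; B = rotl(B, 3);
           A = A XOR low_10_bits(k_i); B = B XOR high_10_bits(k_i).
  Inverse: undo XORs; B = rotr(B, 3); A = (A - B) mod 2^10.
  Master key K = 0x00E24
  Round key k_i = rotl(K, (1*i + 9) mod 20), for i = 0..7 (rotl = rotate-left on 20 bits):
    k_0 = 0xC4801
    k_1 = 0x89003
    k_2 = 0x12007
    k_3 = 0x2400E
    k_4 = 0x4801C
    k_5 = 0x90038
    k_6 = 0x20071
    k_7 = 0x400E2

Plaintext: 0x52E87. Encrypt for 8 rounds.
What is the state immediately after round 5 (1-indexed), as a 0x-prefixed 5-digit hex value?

s_0 = plaintext = 0x52E87
s_1 = Round(s_0, k_0) = 0xF4F2F
s_2 = Round(s_1, k_1) = 0xC075A
s_3 = Round(s_2, k_2) = 0x9729E
s_4 = Round(s_3, k_3) = 0x3D065
s_5 = Round(s_4, k_4) = 0x51608
s_6 = Round(s_5, k_5) = 0xDD604
s_7 = Round(s_6, k_6) = 0x420A4
s_8 = Round(s_7, k_7) = 0x53821

0x51608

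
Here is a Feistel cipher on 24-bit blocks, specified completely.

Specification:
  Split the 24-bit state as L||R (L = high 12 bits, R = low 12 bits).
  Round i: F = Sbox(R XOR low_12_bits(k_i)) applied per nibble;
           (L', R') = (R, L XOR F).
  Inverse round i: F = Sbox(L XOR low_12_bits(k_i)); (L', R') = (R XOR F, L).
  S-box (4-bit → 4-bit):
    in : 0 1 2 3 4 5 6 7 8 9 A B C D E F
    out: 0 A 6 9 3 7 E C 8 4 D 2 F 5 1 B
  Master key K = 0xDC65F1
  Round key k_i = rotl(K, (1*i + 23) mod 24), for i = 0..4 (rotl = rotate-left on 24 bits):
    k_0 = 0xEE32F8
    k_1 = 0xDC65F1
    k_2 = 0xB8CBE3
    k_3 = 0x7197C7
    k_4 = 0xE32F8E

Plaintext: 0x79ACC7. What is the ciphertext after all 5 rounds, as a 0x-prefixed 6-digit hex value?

s_0 = plaintext = 0x79ACC7
s_1 = Round(s_0, k_0) = 0xCC7601
s_2 = Round(s_1, k_1) = 0x601577
s_3 = Round(s_2, k_2) = 0x577742
s_4 = Round(s_3, k_3) = 0x7425F0
s_5 = Round(s_4, k_4) = 0x5F0A83

0x5F0A83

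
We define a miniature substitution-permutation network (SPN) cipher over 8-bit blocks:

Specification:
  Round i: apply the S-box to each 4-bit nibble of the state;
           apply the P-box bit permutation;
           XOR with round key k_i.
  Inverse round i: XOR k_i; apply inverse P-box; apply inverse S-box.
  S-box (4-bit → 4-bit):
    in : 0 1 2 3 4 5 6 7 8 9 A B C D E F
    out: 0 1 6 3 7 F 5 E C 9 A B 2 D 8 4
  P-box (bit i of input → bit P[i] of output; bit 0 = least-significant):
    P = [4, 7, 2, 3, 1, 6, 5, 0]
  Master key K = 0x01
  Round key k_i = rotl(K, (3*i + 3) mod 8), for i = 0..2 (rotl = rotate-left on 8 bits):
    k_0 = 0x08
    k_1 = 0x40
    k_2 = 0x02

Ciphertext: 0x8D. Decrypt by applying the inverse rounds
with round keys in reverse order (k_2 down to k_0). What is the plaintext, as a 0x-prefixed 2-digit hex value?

s_0 = ciphertext = 0x8D
s_1 = InvRound(s_0, k_2) = 0x97
s_2 = InvRound(s_1, k_1) = 0xB4
s_3 = InvRound(s_2, k_0) = 0xF5

0xF5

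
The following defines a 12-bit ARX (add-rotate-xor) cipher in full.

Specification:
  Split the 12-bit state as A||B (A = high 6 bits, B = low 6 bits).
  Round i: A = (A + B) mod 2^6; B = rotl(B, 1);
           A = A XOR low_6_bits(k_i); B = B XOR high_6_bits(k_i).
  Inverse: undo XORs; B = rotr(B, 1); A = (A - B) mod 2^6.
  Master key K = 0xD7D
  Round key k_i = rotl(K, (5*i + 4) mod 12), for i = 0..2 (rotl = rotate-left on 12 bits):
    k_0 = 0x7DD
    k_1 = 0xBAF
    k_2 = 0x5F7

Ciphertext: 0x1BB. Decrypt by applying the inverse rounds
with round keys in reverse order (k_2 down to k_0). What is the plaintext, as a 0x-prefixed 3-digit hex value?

s_0 = ciphertext = 0x1BB
s_1 = InvRound(s_0, k_2) = 0x6D6
s_2 = InvRound(s_1, k_1) = 0x61C
s_3 = InvRound(s_2, k_0) = 0x921

0x921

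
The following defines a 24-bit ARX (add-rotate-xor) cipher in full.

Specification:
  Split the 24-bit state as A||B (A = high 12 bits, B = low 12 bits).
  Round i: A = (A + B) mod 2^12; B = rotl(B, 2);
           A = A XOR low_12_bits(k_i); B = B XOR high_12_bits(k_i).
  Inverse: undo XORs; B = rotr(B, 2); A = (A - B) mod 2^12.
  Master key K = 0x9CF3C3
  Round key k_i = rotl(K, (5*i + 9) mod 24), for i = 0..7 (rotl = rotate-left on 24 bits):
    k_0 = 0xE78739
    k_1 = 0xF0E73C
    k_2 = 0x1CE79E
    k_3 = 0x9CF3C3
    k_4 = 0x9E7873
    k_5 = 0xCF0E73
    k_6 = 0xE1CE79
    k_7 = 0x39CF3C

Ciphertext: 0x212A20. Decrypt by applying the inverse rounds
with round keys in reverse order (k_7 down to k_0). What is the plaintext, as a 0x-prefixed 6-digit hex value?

0x822662

s_0 = ciphertext = 0x212A20
s_1 = InvRound(s_0, k_7) = 0xABF26F
s_2 = InvRound(s_1, k_6) = 0x5AAF1C
s_3 = InvRound(s_2, k_5) = 0xADE0FB
s_4 = InvRound(s_3, k_4) = 0x066247
s_5 = InvRound(s_4, k_3) = 0x0C32E2
s_6 = InvRound(s_5, k_2) = 0x6920CB
s_7 = InvRound(s_6, k_1) = 0x9BD7F1
s_8 = InvRound(s_7, k_0) = 0x822662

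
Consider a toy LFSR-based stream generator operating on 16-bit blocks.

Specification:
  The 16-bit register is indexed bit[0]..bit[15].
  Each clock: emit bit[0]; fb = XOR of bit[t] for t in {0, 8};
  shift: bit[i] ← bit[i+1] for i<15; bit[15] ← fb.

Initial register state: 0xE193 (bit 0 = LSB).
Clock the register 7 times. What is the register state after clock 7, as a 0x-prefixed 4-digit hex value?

0xE5C3

reg_0 = 0xE193
clock 1: out=1, reg = 0x70C9
clock 2: out=1, reg = 0xB864
clock 3: out=0, reg = 0x5C32
clock 4: out=0, reg = 0x2E19
clock 5: out=1, reg = 0x970C
clock 6: out=0, reg = 0xCB86
clock 7: out=0, reg = 0xE5C3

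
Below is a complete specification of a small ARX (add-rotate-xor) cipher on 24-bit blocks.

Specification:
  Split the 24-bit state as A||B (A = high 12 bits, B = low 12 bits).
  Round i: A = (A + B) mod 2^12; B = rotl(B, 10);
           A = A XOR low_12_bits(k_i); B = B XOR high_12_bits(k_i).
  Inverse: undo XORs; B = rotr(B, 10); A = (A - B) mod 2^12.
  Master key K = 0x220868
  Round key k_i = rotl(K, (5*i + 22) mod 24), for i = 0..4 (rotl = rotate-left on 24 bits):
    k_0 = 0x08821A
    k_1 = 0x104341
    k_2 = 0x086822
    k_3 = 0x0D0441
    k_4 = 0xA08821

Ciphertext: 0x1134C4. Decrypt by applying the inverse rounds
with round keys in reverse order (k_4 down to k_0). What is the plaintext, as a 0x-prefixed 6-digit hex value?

s_0 = ciphertext = 0x1134C4
s_1 = InvRound(s_0, k_4) = 0xDFFB33
s_2 = InvRound(s_1, k_3) = 0xA30F8E
s_3 = InvRound(s_2, k_2) = 0x5EFC23
s_4 = InvRound(s_3, k_1) = 0x20F49F
s_5 = InvRound(s_4, k_0) = 0xFB805D

0xFB805D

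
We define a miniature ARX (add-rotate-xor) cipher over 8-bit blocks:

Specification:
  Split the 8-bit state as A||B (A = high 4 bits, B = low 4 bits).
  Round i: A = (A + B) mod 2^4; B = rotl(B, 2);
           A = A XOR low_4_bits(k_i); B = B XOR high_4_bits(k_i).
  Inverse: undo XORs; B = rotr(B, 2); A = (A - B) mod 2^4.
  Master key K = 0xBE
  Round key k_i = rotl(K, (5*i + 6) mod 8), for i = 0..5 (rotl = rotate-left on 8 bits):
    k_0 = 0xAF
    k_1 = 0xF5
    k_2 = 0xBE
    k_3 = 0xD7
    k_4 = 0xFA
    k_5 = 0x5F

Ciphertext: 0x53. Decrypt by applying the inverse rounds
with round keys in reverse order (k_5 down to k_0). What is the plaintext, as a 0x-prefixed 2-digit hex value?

0x0F

s_0 = ciphertext = 0x53
s_1 = InvRound(s_0, k_5) = 0x19
s_2 = InvRound(s_1, k_4) = 0x29
s_3 = InvRound(s_2, k_3) = 0x41
s_4 = InvRound(s_3, k_2) = 0x0A
s_5 = InvRound(s_4, k_1) = 0x05
s_6 = InvRound(s_5, k_0) = 0x0F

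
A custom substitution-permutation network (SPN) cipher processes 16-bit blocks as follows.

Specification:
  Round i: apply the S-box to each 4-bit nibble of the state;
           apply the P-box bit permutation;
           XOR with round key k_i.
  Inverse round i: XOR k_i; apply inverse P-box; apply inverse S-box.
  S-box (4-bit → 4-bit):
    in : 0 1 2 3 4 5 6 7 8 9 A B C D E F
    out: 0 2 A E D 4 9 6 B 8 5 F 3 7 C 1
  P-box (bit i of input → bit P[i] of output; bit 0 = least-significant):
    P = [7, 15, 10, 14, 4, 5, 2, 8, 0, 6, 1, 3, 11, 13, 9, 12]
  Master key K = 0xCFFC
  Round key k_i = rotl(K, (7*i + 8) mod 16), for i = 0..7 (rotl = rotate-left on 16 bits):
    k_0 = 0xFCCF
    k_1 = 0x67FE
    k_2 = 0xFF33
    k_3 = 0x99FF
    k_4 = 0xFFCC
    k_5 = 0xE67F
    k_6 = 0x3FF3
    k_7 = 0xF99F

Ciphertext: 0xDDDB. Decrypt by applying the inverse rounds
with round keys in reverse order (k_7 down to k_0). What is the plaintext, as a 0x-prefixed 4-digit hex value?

s_0 = ciphertext = 0xDDDB
s_1 = InvRound(s_0, k_7) = 0x1155
s_2 = InvRound(s_1, k_6) = 0xD57A
s_3 = InvRound(s_2, k_5) = 0x3FE0
s_4 = InvRound(s_3, k_4) = 0x0972
s_5 = InvRound(s_4, k_3) = 0x965C
s_6 = InvRound(s_5, k_2) = 0xCB39
s_7 = InvRound(s_6, k_1) = 0xCD5D
s_8 = InvRound(s_7, k_0) = 0x256F

0x256F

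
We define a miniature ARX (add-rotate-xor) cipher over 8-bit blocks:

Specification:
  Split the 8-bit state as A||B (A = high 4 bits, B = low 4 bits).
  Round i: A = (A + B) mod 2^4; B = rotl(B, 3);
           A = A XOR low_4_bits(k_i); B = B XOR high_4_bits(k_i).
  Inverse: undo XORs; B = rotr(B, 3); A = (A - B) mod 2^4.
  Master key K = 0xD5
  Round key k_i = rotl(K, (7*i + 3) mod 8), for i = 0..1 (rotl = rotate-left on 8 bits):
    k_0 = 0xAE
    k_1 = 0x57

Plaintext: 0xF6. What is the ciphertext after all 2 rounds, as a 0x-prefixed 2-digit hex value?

s_0 = plaintext = 0xF6
s_1 = Round(s_0, k_0) = 0xB9
s_2 = Round(s_1, k_1) = 0x39

0x39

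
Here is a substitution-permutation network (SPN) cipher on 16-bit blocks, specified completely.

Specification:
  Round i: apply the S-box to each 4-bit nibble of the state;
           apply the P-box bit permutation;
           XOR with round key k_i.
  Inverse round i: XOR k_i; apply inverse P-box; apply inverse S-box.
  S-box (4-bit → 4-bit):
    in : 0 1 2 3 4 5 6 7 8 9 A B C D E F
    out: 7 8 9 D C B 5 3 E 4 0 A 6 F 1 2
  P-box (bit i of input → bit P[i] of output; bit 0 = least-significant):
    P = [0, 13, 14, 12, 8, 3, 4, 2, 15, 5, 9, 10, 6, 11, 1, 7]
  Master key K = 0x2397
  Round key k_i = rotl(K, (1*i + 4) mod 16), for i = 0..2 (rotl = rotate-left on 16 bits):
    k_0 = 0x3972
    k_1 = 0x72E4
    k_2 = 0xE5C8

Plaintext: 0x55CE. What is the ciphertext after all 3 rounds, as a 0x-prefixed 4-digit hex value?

0x1CC6

s_0 = plaintext = 0x55CE
s_1 = Round(s_0, k_0) = 0xB58B
s_2 = Round(s_1, k_1) = 0xCE58
s_3 = Round(s_2, k_2) = 0x1CC6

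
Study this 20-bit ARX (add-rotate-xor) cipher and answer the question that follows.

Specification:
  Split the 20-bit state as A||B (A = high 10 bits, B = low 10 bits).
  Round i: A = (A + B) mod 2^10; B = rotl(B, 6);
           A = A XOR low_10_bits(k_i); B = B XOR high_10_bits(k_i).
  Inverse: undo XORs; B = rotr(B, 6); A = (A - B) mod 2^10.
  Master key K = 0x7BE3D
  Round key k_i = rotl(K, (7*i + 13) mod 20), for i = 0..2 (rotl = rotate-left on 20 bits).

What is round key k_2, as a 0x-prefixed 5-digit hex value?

0xF1EBD

K = 0x7BE3D
k_0 = rotl(K, (7*0+13) mod 20) = rotl(K, 13) = 0x7AF7C
k_1 = rotl(K, (7*1+13) mod 20) = rotl(K, 0) = 0x7BE3D
k_2 = rotl(K, (7*2+13) mod 20) = rotl(K, 7) = 0xF1EBD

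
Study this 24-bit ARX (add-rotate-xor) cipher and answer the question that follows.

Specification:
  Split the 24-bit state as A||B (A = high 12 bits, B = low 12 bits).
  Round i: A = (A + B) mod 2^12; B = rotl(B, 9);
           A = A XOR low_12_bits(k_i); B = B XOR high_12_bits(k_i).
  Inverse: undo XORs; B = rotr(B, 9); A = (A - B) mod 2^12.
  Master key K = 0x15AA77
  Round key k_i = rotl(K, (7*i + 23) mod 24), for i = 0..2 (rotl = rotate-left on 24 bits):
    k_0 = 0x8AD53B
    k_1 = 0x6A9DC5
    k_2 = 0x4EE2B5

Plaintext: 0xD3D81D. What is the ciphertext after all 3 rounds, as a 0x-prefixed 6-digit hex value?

s_0 = plaintext = 0xD3D81D
s_1 = Round(s_0, k_0) = 0x0613AE
s_2 = Round(s_1, k_1) = 0x9CAADC
s_3 = Round(s_2, k_2) = 0x613DB5

0x613DB5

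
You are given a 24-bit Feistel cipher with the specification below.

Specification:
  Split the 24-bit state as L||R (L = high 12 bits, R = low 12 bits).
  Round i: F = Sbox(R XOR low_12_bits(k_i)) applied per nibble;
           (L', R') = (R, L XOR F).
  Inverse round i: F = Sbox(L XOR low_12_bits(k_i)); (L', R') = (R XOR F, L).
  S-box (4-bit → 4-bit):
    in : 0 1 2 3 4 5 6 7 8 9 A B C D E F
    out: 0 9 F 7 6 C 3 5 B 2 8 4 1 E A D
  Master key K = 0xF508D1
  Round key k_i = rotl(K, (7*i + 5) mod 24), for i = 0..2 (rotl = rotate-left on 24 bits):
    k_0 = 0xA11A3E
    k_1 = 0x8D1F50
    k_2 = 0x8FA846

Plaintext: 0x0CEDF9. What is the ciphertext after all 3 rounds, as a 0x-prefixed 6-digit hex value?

0x54DBDF

s_0 = plaintext = 0x0CEDF9
s_1 = Round(s_0, k_0) = 0xDF95DB
s_2 = Round(s_1, k_1) = 0x5DB54D
s_3 = Round(s_2, k_2) = 0x54DBDF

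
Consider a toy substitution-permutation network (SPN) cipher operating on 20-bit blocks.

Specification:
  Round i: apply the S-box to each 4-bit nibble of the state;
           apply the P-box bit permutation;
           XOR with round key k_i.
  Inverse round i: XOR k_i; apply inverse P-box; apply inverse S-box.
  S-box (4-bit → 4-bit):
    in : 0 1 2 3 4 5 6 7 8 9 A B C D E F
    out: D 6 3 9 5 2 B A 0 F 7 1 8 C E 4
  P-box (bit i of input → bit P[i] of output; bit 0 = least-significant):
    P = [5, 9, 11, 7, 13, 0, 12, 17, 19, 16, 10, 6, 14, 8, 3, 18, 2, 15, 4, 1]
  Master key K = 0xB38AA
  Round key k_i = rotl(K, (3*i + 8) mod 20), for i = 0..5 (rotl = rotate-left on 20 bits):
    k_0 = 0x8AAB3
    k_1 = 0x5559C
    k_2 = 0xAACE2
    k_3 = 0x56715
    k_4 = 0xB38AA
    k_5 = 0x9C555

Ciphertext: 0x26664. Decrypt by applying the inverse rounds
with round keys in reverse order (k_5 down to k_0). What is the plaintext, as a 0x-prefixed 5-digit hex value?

0x2D8B0

s_0 = ciphertext = 0x26664
s_1 = InvRound(s_0, k_5) = 0x15262
s_2 = InvRound(s_1, k_4) = 0x8433E
s_3 = InvRound(s_2, k_3) = 0xCDA2B
s_4 = InvRound(s_3, k_2) = 0x80D97
s_5 = InvRound(s_4, k_1) = 0xC021F
s_6 = InvRound(s_5, k_0) = 0x2D8B0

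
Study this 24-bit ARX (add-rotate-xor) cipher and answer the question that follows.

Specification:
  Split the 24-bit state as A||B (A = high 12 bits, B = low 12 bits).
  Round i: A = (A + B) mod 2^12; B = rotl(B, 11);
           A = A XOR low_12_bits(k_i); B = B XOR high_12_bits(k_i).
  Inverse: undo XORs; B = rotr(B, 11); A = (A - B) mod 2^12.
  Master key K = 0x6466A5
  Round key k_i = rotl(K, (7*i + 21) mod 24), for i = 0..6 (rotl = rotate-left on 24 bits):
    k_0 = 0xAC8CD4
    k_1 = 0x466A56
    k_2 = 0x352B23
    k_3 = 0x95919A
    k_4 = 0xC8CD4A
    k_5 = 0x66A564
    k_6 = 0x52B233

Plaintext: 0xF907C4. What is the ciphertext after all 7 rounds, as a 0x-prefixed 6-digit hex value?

0xB6BDA4

s_0 = plaintext = 0xF907C4
s_1 = Round(s_0, k_0) = 0xB8092A
s_2 = Round(s_1, k_1) = 0xEFC0F3
s_3 = Round(s_2, k_2) = 0x4CCB2B
s_4 = Round(s_3, k_3) = 0xE6D4CC
s_5 = Round(s_4, k_4) = 0xE73EEA
s_6 = Round(s_5, k_5) = 0x83911F
s_7 = Round(s_6, k_6) = 0xB6BDA4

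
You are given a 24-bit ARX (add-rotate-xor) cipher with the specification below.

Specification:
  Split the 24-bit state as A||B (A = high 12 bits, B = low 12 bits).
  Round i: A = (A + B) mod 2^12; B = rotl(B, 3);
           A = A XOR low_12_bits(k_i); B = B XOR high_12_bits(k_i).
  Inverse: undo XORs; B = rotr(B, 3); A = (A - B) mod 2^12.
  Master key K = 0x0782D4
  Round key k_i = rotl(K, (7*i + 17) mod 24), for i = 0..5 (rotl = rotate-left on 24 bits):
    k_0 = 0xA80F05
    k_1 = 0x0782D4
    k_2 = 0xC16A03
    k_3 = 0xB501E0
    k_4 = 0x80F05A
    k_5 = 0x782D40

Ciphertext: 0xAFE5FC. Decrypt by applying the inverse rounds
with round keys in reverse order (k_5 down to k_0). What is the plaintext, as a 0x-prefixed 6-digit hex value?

s_0 = ciphertext = 0xAFE5FC
s_1 = InvRound(s_0, k_5) = 0xB6FC4F
s_2 = InvRound(s_1, k_4) = 0xAAD088
s_3 = InvRound(s_2, k_3) = 0x9D217B
s_4 = InvRound(s_3, k_2) = 0x824BAD
s_5 = InvRound(s_4, k_1) = 0xF76B7A
s_6 = InvRound(s_5, k_0) = 0xC3443F

0xC3443F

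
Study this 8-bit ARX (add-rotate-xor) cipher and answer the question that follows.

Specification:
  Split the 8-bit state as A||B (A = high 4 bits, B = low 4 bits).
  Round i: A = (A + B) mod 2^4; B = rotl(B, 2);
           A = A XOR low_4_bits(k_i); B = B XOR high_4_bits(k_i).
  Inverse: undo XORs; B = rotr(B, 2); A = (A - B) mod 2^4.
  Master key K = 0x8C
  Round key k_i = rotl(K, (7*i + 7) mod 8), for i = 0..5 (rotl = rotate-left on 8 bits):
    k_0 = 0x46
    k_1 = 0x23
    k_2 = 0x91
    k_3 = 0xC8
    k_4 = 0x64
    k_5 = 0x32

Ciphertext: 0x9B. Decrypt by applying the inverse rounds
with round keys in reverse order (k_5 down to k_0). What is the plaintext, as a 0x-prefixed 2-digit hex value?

s_0 = ciphertext = 0x9B
s_1 = InvRound(s_0, k_5) = 0x92
s_2 = InvRound(s_1, k_4) = 0xC1
s_3 = InvRound(s_2, k_3) = 0xD7
s_4 = InvRound(s_3, k_2) = 0x1B
s_5 = InvRound(s_4, k_1) = 0xC6
s_6 = InvRound(s_5, k_0) = 0x28

0x28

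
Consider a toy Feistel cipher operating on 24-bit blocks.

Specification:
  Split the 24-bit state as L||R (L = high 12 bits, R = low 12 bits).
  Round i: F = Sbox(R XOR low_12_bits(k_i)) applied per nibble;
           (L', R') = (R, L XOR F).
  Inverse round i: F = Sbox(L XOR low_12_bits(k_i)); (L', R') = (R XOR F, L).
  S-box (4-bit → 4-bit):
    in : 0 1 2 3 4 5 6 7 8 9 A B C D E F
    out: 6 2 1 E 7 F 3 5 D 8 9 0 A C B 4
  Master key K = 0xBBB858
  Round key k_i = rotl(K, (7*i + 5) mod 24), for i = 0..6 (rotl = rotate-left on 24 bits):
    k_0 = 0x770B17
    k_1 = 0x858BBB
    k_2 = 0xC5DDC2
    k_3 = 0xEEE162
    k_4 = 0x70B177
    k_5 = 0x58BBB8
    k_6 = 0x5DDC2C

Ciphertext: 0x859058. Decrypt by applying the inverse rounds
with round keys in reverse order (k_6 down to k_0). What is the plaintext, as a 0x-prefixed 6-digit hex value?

0x1E916E

s_0 = ciphertext = 0x859058
s_1 = InvRound(s_0, k_6) = 0x707859
s_2 = InvRound(s_1, k_5) = 0x25D707
s_3 = InvRound(s_2, k_4) = 0x91E25D
s_4 = InvRound(s_3, k_3) = 0xF0791E
s_5 = InvRound(s_4, k_2) = 0x8B1F07
s_6 = InvRound(s_5, k_1) = 0x16E8B1
s_7 = InvRound(s_6, k_0) = 0x1E916E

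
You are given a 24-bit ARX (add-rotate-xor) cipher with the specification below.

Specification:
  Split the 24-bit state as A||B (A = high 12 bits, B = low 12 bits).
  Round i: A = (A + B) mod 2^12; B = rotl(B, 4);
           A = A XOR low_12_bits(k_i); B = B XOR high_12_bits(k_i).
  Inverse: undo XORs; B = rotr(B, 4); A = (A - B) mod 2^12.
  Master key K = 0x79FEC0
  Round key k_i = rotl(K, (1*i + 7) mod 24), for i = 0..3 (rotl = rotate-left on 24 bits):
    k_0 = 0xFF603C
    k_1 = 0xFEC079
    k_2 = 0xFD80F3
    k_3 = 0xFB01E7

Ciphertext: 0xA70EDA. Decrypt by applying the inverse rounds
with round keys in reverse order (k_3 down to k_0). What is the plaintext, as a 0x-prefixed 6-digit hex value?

0x56ADFE

s_0 = ciphertext = 0xA70EDA
s_1 = InvRound(s_0, k_3) = 0x181A16
s_2 = InvRound(s_1, k_2) = 0x316E5C
s_3 = InvRound(s_2, k_1) = 0x35401B
s_4 = InvRound(s_3, k_0) = 0x56ADFE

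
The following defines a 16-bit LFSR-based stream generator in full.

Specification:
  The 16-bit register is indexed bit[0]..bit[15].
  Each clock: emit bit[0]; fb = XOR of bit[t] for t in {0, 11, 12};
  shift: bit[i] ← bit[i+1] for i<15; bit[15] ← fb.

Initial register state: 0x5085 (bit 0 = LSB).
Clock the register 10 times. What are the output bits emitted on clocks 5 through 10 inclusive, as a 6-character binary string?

000100

reg_0 = 0x5085
clock 1: out=1, reg = 0x2842
clock 2: out=0, reg = 0x9421
clock 3: out=1, reg = 0x4A10
clock 4: out=0, reg = 0xA508
clock 5: out=0, reg = 0x5284
clock 6: out=0, reg = 0xA942
clock 7: out=0, reg = 0xD4A1
clock 8: out=1, reg = 0x6A50
clock 9: out=0, reg = 0xB528
clock 10: out=0, reg = 0xDA94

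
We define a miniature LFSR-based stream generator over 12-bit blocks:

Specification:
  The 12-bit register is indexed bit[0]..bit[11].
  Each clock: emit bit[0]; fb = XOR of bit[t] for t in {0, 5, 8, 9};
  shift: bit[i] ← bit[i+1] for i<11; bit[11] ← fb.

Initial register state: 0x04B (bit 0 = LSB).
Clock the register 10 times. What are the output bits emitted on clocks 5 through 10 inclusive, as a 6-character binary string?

001000

reg_0 = 0x04B
clock 1: out=1, reg = 0x825
clock 2: out=1, reg = 0x412
clock 3: out=0, reg = 0x209
clock 4: out=1, reg = 0x104
clock 5: out=0, reg = 0x882
clock 6: out=0, reg = 0x441
clock 7: out=1, reg = 0xA20
clock 8: out=0, reg = 0x510
clock 9: out=0, reg = 0xA88
clock 10: out=0, reg = 0xD44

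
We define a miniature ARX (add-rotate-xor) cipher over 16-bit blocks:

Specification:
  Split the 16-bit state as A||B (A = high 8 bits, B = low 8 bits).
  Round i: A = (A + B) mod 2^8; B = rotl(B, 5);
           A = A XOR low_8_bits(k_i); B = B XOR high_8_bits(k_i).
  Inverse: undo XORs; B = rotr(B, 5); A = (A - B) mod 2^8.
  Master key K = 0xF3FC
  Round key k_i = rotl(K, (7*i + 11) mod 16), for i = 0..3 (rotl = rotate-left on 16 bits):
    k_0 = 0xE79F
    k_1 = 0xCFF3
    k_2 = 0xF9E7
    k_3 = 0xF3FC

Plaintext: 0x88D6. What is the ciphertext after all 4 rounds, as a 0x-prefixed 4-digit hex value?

0x7A6D

s_0 = plaintext = 0x88D6
s_1 = Round(s_0, k_0) = 0xC13D
s_2 = Round(s_1, k_1) = 0x0D68
s_3 = Round(s_2, k_2) = 0x92F4
s_4 = Round(s_3, k_3) = 0x7A6D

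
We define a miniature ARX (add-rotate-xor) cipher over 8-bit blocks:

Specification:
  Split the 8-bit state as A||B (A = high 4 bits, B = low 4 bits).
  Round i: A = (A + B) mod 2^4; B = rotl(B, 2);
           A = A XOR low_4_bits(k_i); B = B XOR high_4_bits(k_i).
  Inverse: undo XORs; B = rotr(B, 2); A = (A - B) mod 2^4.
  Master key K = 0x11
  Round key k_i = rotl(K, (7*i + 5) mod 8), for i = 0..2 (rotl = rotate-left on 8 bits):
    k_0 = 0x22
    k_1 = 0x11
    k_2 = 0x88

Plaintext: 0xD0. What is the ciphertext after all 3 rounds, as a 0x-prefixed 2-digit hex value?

s_0 = plaintext = 0xD0
s_1 = Round(s_0, k_0) = 0xF2
s_2 = Round(s_1, k_1) = 0x09
s_3 = Round(s_2, k_2) = 0x1E

0x1E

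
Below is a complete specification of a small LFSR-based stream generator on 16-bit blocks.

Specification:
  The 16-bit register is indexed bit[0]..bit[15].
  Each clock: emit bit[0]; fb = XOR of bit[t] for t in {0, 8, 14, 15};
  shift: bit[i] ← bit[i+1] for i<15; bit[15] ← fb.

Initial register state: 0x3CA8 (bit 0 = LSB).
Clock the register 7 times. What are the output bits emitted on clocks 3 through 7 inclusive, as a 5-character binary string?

01010

reg_0 = 0x3CA8
clock 1: out=0, reg = 0x1E54
clock 2: out=0, reg = 0x0F2A
clock 3: out=0, reg = 0x8795
clock 4: out=1, reg = 0xC3CA
clock 5: out=0, reg = 0xE1E5
clock 6: out=1, reg = 0x70F2
clock 7: out=0, reg = 0xB879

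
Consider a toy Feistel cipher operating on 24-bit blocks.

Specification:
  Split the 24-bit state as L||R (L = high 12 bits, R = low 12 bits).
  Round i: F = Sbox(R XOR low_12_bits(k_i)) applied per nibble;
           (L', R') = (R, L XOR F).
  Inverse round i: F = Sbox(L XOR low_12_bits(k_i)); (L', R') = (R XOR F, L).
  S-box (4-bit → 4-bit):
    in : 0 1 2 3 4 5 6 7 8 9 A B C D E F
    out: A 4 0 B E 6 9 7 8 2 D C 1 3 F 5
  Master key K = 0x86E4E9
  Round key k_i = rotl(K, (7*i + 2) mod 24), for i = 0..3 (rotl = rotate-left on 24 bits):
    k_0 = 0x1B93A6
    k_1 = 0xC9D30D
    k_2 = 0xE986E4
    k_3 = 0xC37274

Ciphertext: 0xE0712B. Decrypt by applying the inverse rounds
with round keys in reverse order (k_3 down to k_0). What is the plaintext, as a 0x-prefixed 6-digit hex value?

s_0 = ciphertext = 0xE0712B
s_1 = InvRound(s_0, k_3) = 0x050E07
s_2 = InvRound(s_1, k_2) = 0x7C9050
s_3 = InvRound(s_2, k_1) = 0xE4E7C9
s_4 = InvRound(s_3, k_0) = 0x431E4E

0x431E4E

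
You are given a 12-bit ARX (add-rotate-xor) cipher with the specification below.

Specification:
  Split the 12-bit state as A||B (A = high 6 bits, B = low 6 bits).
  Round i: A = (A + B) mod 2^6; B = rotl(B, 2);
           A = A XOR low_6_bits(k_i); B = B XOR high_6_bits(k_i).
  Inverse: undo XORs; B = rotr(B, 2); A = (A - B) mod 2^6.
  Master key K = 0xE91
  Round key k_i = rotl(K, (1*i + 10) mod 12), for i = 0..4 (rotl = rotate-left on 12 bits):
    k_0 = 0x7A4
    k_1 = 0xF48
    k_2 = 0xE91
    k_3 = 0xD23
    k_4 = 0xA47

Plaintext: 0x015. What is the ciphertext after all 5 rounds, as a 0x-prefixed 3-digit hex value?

s_0 = plaintext = 0x015
s_1 = Round(s_0, k_0) = 0xC4B
s_2 = Round(s_1, k_1) = 0xD11
s_3 = Round(s_2, k_2) = 0x53F
s_4 = Round(s_3, k_3) = 0xC0B
s_5 = Round(s_4, k_4) = 0xF05

0xF05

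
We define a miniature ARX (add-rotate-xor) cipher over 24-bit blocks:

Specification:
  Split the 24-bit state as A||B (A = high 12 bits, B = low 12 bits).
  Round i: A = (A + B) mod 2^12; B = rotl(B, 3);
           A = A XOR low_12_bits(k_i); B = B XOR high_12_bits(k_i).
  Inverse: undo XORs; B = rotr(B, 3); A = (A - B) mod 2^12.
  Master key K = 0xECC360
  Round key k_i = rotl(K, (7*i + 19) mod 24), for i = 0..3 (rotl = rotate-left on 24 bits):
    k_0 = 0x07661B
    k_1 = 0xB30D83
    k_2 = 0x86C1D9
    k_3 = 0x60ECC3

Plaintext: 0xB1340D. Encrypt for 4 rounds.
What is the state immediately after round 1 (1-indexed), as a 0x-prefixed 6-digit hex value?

0x93B01C

s_0 = plaintext = 0xB1340D
s_1 = Round(s_0, k_0) = 0x93B01C
s_2 = Round(s_1, k_1) = 0x4D4BD0
s_3 = Round(s_2, k_2) = 0x17D6E9
s_4 = Round(s_3, k_3) = 0x4A5145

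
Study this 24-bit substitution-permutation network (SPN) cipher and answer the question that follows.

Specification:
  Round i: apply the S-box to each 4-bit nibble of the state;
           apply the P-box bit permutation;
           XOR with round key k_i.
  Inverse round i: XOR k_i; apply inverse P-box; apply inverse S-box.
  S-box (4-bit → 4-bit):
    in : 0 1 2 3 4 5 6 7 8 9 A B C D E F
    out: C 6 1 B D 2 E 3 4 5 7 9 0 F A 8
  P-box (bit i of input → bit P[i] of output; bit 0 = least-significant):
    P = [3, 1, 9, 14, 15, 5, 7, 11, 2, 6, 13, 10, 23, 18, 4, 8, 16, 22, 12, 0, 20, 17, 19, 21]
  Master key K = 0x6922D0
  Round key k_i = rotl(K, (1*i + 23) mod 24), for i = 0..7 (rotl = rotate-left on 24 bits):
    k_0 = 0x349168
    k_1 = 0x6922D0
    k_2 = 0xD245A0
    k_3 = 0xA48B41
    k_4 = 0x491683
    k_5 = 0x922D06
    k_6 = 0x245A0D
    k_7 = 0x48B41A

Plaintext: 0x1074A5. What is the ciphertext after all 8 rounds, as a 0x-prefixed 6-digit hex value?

s_0 = plaintext = 0x1074A5
s_1 = Round(s_0, k_0) = 0xBA25CF
s_2 = Round(s_1, k_1) = 0x987290
s_3 = Round(s_2, k_2) = 0x4E9724
s_4 = Round(s_3, k_3) = 0x5C491C
s_5 = Round(s_4, k_4) = 0xCB3737
s_6 = Round(s_5, k_5) = 0x17A469
s_7 = Round(s_6, k_6) = 0xEB74B1
s_8 = Round(s_7, k_7) = 0xEF1A1D

0xEF1A1D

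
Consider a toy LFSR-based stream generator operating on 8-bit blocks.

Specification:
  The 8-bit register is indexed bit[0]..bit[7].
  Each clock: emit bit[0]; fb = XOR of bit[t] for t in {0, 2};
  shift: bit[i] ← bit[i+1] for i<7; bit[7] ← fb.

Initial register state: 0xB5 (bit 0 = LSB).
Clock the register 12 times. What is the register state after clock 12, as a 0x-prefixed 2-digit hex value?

0xE9

reg_0 = 0xB5
clock 1: out=1, reg = 0x5A
clock 2: out=0, reg = 0x2D
clock 3: out=1, reg = 0x16
clock 4: out=0, reg = 0x8B
clock 5: out=1, reg = 0xC5
clock 6: out=1, reg = 0x62
clock 7: out=0, reg = 0x31
clock 8: out=1, reg = 0x98
clock 9: out=0, reg = 0x4C
clock 10: out=0, reg = 0xA6
clock 11: out=0, reg = 0xD3
clock 12: out=1, reg = 0xE9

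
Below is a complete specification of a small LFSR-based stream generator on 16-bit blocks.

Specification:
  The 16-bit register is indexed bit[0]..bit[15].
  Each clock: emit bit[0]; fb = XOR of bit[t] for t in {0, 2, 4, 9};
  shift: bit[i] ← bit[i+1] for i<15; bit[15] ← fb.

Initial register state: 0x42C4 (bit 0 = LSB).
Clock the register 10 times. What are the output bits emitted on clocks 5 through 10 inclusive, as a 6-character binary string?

001101

reg_0 = 0x42C4
clock 1: out=0, reg = 0x2162
clock 2: out=0, reg = 0x10B1
clock 3: out=1, reg = 0x0858
clock 4: out=0, reg = 0x842C
clock 5: out=0, reg = 0xC216
clock 6: out=0, reg = 0xE10B
clock 7: out=1, reg = 0xF085
clock 8: out=1, reg = 0x7842
clock 9: out=0, reg = 0x3C21
clock 10: out=1, reg = 0x9E10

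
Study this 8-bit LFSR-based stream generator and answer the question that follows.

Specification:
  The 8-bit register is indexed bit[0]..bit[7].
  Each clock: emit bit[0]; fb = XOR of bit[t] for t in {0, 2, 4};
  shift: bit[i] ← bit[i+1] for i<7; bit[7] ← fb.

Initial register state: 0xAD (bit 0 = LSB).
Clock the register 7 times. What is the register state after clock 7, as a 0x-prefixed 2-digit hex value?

0x99

reg_0 = 0xAD
clock 1: out=1, reg = 0x56
clock 2: out=0, reg = 0x2B
clock 3: out=1, reg = 0x95
clock 4: out=1, reg = 0xCA
clock 5: out=0, reg = 0x65
clock 6: out=1, reg = 0x32
clock 7: out=0, reg = 0x99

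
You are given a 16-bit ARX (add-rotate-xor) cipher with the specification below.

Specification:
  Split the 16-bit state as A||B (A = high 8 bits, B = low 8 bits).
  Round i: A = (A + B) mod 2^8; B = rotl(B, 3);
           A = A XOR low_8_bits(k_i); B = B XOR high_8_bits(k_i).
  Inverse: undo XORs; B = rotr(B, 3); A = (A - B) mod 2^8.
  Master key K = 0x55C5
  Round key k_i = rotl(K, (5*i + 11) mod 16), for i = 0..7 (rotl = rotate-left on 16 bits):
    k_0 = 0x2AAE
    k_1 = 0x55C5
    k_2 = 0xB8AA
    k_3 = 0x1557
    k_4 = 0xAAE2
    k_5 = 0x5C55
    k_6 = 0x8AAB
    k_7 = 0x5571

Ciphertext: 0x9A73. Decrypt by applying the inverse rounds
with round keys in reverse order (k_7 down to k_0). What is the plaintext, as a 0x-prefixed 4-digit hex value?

0x1A2D

s_0 = ciphertext = 0x9A73
s_1 = InvRound(s_0, k_7) = 0x27C4
s_2 = InvRound(s_1, k_6) = 0xC3C9
s_3 = InvRound(s_2, k_5) = 0xE4B2
s_4 = InvRound(s_3, k_4) = 0x0303
s_5 = InvRound(s_4, k_3) = 0x92C2
s_6 = InvRound(s_5, k_2) = 0xE94F
s_7 = InvRound(s_6, k_1) = 0xE943
s_8 = InvRound(s_7, k_0) = 0x1A2D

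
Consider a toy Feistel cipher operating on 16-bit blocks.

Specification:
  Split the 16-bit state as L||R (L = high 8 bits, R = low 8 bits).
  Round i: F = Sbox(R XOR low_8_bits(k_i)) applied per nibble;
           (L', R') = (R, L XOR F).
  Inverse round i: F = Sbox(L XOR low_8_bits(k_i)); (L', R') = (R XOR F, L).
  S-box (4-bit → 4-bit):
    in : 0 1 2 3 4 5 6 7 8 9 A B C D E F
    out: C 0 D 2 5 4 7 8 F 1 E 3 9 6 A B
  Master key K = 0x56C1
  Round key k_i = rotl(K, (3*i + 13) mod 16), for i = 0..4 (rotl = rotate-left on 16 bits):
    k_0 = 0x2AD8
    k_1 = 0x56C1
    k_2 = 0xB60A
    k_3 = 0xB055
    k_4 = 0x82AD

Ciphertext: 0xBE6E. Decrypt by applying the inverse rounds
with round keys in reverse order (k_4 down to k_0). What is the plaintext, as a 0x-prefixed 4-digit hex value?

0xFFAE

s_0 = ciphertext = 0xBE6E
s_1 = InvRound(s_0, k_4) = 0x6CBE
s_2 = InvRound(s_1, k_3) = 0x9F6C
s_3 = InvRound(s_2, k_2) = 0x789F
s_4 = InvRound(s_3, k_1) = 0xAE78
s_5 = InvRound(s_4, k_0) = 0xFFAE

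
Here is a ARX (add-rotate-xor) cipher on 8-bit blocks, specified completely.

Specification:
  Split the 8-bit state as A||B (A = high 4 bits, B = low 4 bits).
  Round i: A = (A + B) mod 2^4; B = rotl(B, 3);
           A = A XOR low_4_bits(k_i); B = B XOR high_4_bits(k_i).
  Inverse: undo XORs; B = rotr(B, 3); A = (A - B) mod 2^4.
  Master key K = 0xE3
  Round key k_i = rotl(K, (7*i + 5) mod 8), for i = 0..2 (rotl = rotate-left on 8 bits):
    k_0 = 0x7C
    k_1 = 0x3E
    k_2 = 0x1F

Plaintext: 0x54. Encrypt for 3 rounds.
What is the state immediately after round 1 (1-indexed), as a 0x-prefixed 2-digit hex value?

0x55

s_0 = plaintext = 0x54
s_1 = Round(s_0, k_0) = 0x55
s_2 = Round(s_1, k_1) = 0x49
s_3 = Round(s_2, k_2) = 0x2D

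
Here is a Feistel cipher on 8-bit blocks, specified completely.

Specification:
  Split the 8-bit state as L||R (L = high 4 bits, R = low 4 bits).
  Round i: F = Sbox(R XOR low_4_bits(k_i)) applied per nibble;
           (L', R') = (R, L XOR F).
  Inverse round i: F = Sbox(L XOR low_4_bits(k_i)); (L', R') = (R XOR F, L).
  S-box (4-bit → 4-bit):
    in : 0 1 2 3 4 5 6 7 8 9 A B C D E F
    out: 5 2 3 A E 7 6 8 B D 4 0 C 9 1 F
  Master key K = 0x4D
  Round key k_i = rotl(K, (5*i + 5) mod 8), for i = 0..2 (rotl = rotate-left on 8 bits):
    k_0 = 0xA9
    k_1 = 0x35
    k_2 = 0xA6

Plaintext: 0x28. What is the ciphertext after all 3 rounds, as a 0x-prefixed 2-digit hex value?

0xFD

s_0 = plaintext = 0x28
s_1 = Round(s_0, k_0) = 0x80
s_2 = Round(s_1, k_1) = 0x0F
s_3 = Round(s_2, k_2) = 0xFD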